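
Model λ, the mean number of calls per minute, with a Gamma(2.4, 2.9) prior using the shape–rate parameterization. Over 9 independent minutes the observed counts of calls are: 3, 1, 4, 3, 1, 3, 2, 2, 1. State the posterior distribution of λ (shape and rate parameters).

Total count ∑xᵢ = 20 over n = 9 minutes.
Gamma is conjugate to the Poisson likelihood: posterior is Gamma(shape = 2.4+20 = 22.4, rate = 2.9+9 = 11.9).

Posterior: Gamma(shape=22.4, rate=11.9)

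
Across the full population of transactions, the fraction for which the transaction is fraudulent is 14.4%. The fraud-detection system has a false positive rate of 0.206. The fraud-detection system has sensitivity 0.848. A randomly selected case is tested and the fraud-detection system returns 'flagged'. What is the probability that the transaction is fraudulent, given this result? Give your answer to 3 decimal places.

Let H be the event that the transaction is fraudulent. P(H) = 0.144, so P(¬H) = 0.856. With E the 'flagged' result, P(E|H) = 0.848 and P(E|¬H) = 0.206.
P(E) = 0.848·0.144 + 0.206·0.856 = 0.12211 + 0.17634 = 0.29845.
By Bayes' theorem, P(H|E) = 0.12211 / 0.29845 = 0.409.

P(H | E) ≈ 0.409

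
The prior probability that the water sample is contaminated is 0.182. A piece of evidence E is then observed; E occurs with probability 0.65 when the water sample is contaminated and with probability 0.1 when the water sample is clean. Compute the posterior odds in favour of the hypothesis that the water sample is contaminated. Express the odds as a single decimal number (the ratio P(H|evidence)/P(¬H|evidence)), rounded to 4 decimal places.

Prior odds = 0.182/(1−0.182) = 0.22249. In log-odds, ln(0.22249) = -1.5029.
Add log likelihood ratio: ln(6.5000) = 1.8718.
Posterior log-odds = 0.36895, so posterior odds = exp(0.36895) = 1.4462.

Posterior odds ≈ 1.4462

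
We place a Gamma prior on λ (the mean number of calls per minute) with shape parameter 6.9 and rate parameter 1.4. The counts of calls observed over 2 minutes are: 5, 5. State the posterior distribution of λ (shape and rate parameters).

The Poisson likelihood adds the total count to the shape and the number of exposure periods to the rate. Here ∑xᵢ = 10 and n = 2, so shape 6.9→16.9 and rate 1.4→3.4.

Posterior: Gamma(shape=16.9, rate=3.4)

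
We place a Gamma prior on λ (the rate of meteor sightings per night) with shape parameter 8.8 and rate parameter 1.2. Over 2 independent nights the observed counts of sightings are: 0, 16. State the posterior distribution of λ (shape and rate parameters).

Total count ∑xᵢ = 16 over n = 2 nights.
Gamma is conjugate to the Poisson likelihood: posterior is Gamma(shape = 8.8+16 = 24.8, rate = 1.2+2 = 3.2).

Posterior: Gamma(shape=24.8, rate=3.2)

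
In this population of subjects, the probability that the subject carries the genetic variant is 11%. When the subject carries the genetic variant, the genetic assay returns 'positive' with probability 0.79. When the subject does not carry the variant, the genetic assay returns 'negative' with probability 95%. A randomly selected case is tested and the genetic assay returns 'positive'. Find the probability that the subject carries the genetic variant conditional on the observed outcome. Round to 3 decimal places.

Write H for 'the subject carries the genetic variant'. Prior odds H:¬H = 0.11/0.89 = 0.12360. For the 'positive' outcome, the likelihood ratio is 0.79/0.05 = 15.800.
Posterior odds = 0.12360 × 15.800 = 1.9528, so P(H|E) = 1.9528/(1+1.9528) = 0.661.

P(H | E) ≈ 0.661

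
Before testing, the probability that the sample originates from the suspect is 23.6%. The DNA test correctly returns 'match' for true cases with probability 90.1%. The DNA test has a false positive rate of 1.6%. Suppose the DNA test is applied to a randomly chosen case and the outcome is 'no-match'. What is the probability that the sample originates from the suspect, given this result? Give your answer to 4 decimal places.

Let H be the event that the sample originates from the suspect. P(H) = 0.236, so P(¬H) = 0.764. With E the 'no-match' result, P(E|H) = 0.099 and P(E|¬H) = 0.984.
P(E) = 0.099·0.236 + 0.984·0.764 = 0.023364 + 0.75178 = 0.77514.
By Bayes' theorem, P(H|E) = 0.023364 / 0.77514 = 0.0301.

P(H | E) ≈ 0.0301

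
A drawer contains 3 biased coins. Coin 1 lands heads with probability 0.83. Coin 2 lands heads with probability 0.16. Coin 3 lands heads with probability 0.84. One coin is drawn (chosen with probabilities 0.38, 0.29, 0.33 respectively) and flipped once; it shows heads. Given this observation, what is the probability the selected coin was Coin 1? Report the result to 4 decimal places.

P(heads|C1) = 0.83; P(heads|C2) = 0.16; P(heads|C3) = 0.84.
Prior × likelihood for each source: 0.38·0.83=0.3154, 0.29·0.16=0.04640, 0.33·0.84=0.2772. Summing gives P(heads) = 0.63900.
P(Coin 1 | heads) = 0.3154 / 0.63900 = 0.4936.

Posterior probability ≈ 0.4936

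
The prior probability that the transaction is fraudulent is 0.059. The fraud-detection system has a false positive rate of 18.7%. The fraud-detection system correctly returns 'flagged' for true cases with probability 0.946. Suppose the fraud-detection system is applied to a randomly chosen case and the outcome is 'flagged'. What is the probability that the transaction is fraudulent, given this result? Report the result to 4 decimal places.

Write H for 'the transaction is fraudulent'. Prior odds H:¬H = 0.059/0.941 = 0.062699. For the 'flagged' outcome, the likelihood ratio is 0.946/0.187 = 5.0588.
Posterior odds = 0.062699 × 5.0588 = 0.31718, so P(H|E) = 0.31718/(1+0.31718) = 0.2408.

P(H | E) ≈ 0.2408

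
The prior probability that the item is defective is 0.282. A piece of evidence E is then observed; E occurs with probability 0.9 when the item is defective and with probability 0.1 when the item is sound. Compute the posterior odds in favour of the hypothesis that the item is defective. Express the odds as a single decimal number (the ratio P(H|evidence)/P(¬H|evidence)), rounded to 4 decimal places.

Posterior odds ≈ 3.5348

Prior odds = 0.282/(1−0.282) = 0.39276. In log-odds, ln(0.39276) = -0.93456.
Add log likelihood ratio: ln(9.0000) = 2.1972.
Posterior log-odds = 1.2627, so posterior odds = exp(1.2627) = 3.5348.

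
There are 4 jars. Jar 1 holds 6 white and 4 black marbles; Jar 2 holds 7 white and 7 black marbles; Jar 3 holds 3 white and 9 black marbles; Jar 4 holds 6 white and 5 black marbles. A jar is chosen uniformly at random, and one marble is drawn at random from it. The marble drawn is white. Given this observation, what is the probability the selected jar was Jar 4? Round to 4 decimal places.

Posterior probability ≈ 0.2878

Tabulate prior·likelihood by source: [1] prior 0.25, lik 0.6, product 0.1500; [2] prior 0.25, lik 0.5, product 0.1250; [3] prior 0.25, lik 0.25, product 0.06250; [4] prior 0.25, lik 0.5455, product 0.1364.
Normalizing constant = 0.47386; the posterior for Jar 4 is its product over the sum, 0.1364/0.47386 = 0.2878.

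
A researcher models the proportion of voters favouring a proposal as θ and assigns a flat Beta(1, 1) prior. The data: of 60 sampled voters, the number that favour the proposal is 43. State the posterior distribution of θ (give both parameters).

Posterior: Beta(44, 18)

Observing 43 successes and 17 failures updates Beta(1, 1) by adding the success and failure counts to the two shape parameters: α = 1+43 = 44, β = 1+17 = 18.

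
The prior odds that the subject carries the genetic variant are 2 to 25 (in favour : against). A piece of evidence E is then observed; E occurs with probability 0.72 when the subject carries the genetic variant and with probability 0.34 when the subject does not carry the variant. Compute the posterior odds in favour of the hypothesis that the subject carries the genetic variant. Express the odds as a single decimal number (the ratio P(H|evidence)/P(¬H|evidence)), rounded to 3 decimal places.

Prior odds = 2/25 = 0.080000. In log-odds, ln(0.080000) = -2.5257.
Add log likelihood ratio: ln(2.1176) = 0.75031.
Posterior log-odds = -1.7754, so posterior odds = exp(-1.7754) = 0.16941.

Posterior odds ≈ 0.169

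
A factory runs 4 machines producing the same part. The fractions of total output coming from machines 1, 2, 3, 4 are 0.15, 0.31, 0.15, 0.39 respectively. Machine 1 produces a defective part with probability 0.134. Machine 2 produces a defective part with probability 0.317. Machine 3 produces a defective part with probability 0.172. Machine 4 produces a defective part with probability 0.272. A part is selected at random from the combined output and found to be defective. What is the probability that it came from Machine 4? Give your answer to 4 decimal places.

Tabulate prior·likelihood by source: [1] prior 0.15, lik 0.134, product 0.02010; [2] prior 0.31, lik 0.317, product 0.09827; [3] prior 0.15, lik 0.172, product 0.02580; [4] prior 0.39, lik 0.272, product 0.1061.
Normalizing constant = 0.25025; the posterior for Machine 4 is its product over the sum, 0.1061/0.25025 = 0.4239.

Posterior probability ≈ 0.4239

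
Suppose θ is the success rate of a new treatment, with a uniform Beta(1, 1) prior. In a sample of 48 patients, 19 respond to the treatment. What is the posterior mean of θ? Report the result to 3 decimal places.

Observing 19 successes and 29 failures updates Beta(1, 1) by adding the success and failure counts to the two shape parameters: α = 1+19 = 20, β = 1+29 = 30.
E[θ | data] = 20/(20+30) = 0.400.

Posterior mean ≈ 0.400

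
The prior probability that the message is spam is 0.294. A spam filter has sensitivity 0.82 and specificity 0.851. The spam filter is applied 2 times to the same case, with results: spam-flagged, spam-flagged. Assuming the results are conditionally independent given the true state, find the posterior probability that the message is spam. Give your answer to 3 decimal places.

Posterior P(H) ≈ 0.927

With H the event that the message is spam, the joint likelihood of the observed sequence is P(data|H) = 0.82·0.82 = 0.67240 and P(data|¬H) = 0.149·0.149 = 0.022201.
Bayes: P(H|data) = 0.294·0.67240 / (0.294·0.67240 + 0.706·0.022201) = 0.19769/0.21336 = 0.9265.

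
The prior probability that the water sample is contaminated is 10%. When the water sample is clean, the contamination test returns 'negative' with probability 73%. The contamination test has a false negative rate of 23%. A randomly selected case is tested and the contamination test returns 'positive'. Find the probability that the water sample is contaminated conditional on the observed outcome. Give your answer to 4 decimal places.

P(H | E) ≈ 0.2406

Write H for 'the water sample is contaminated'. Prior odds H:¬H = 0.1/0.9 = 0.11111. For the 'positive' outcome, the likelihood ratio is 0.77/0.27 = 2.8519.
Posterior odds = 0.11111 × 2.8519 = 0.31687, so P(H|E) = 0.31687/(1+0.31687) = 0.2406.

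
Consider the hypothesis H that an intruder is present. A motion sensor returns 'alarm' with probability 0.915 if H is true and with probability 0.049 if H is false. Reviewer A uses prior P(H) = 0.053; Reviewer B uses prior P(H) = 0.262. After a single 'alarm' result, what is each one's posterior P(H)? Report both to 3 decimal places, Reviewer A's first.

Reviewer A: 0.511; Reviewer B: 0.869

The likelihood ratio for an 'alarm' result is 0.915/0.049 = 18.673.
Reviewer A: prior odds 0.053/0.947 = 0.055966; posterior odds 1.0451; posterior probability 0.511.
Reviewer B: prior odds 0.262/0.738 = 0.35501; posterior odds 6.6293; posterior probability 0.869.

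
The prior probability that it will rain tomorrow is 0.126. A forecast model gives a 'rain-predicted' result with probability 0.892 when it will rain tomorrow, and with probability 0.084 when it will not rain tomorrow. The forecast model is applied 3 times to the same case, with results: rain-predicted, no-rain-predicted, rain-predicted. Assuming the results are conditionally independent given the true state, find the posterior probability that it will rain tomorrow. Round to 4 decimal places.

Let H be the event that it will rain tomorrow; start with P(H) = 0.126. P('rain-predicted'|H) = 0.892, P('rain-predicted'|¬H) = 0.084.
Update on result 1 ('rain-predicted'): P(H) ← 0.892·0.1260 / (0.892·0.1260 + 0.084·0.8740) = 0.11239/0.18581 = 0.6049.
Update on result 2 ('no-rain-predicted'): P(H) ← 0.108·0.6049 / (0.108·0.6049 + 0.916·0.3951) = 0.065327/0.42725 = 0.1529.
Update on result 3 ('rain-predicted'): P(H) ← 0.892·0.1529 / (0.892·0.1529 + 0.084·0.8471) = 0.13639/0.20754 = 0.6571.

Posterior P(H) ≈ 0.6571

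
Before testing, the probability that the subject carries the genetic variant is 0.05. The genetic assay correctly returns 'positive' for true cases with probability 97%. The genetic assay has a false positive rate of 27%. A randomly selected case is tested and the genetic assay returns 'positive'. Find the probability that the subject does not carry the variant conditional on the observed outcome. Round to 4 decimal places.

Write H for 'the subject carries the genetic variant'. Prior odds H:¬H = 0.05/0.95 = 0.052632. For the 'positive' outcome, the likelihood ratio is 0.97/0.27 = 3.5926.
Posterior odds = 0.052632 × 3.5926 = 0.18908, so P(H|E) = 0.18908/(1+0.18908) = 0.1590. Then P(¬H|E) = 1 − 0.1590 = 0.8410.

P(¬H | E) ≈ 0.8410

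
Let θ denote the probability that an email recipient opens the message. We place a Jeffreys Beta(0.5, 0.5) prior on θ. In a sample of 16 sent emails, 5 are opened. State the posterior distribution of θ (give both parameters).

Posterior: Beta(5.5, 11.5)

Observing 5 successes and 11 failures updates Beta(0.5, 0.5) by adding the success and failure counts to the two shape parameters: α = 0.5+5 = 5.5, β = 0.5+11 = 11.5.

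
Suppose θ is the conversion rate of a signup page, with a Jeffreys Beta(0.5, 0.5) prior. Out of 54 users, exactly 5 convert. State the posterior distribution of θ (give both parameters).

Posterior: Beta(5.5, 49.5)

Observing 5 successes and 49 failures updates Beta(0.5, 0.5) by adding the success and failure counts to the two shape parameters: α = 0.5+5 = 5.5, β = 0.5+49 = 49.5.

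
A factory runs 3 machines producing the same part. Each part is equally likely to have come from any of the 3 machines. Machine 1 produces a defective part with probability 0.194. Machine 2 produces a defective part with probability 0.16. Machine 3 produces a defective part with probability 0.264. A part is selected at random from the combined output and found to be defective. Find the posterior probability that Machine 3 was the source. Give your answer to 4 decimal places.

Posterior probability ≈ 0.4272

Tabulate prior·likelihood by source: [1] prior 0.333333, lik 0.194, product 0.06467; [2] prior 0.333333, lik 0.16, product 0.05333; [3] prior 0.333333, lik 0.264, product 0.08800.
Normalizing constant = 0.20600; the posterior for Machine 3 is its product over the sum, 0.08800/0.20600 = 0.4272.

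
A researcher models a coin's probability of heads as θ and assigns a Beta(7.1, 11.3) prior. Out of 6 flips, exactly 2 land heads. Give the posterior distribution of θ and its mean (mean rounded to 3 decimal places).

Observing 2 successes and 4 failures updates Beta(7.1, 11.3) by adding the success and failure counts to the two shape parameters: α = 7.1+2 = 9.1, β = 11.3+4 = 15.3.
E[θ | data] = 9.1/(9.1+15.3) = 0.373.

Posterior: Beta(9.1, 15.3); mean ≈ 0.373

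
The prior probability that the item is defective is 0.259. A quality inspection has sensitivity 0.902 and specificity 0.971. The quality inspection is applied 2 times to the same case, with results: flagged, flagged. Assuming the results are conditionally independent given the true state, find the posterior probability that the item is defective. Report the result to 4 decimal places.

Posterior P(H) ≈ 0.9971

With H the event that the item is defective, the joint likelihood of the observed sequence is P(data|H) = 0.902·0.902 = 0.81360 and P(data|¬H) = 0.029·0.029 = 0.00084100.
Bayes: P(H|data) = 0.259·0.81360 / (0.259·0.81360 + 0.741·0.00084100) = 0.21072/0.21135 = 0.9971.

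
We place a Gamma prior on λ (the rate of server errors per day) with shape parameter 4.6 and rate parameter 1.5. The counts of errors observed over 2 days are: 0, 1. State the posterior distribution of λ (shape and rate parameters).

The Poisson likelihood adds the total count to the shape and the number of exposure periods to the rate. Here ∑xᵢ = 1 and n = 2, so shape 4.6→5.6 and rate 1.5→3.5.

Posterior: Gamma(shape=5.6, rate=3.5)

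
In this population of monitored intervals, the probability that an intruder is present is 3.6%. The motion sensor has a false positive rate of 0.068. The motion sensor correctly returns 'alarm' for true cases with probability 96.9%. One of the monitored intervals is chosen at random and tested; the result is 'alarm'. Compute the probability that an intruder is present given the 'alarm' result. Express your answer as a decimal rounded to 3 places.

P(H | E) ≈ 0.347

Write H for 'an intruder is present'. Prior odds H:¬H = 0.036/0.964 = 0.037344. For the 'alarm' outcome, the likelihood ratio is 0.969/0.068 = 14.250.
Posterior odds = 0.037344 × 14.250 = 0.53216, so P(H|E) = 0.53216/(1+0.53216) = 0.347.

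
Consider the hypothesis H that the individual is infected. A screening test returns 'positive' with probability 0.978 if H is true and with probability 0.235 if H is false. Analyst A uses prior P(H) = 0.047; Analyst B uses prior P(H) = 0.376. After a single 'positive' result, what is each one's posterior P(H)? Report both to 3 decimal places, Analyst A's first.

The likelihood ratio for a 'positive' result is 0.978/0.235 = 4.1617.
Analyst A: prior odds 0.047/0.953 = 0.049318; posterior odds 0.20525; posterior probability 0.170.
Analyst B: prior odds 0.376/0.624 = 0.60256; posterior odds 2.5077; posterior probability 0.715.

Analyst A: 0.170; Analyst B: 0.715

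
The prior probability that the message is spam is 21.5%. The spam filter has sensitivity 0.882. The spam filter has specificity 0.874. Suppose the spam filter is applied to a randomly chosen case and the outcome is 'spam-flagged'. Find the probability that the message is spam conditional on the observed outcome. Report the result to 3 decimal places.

Write H for 'the message is spam'. Prior odds H:¬H = 0.215/0.785 = 0.27389. For the 'spam-flagged' outcome, the likelihood ratio is 0.882/0.126 = 7.0000.
Posterior odds = 0.27389 × 7.0000 = 1.9172, so P(H|E) = 1.9172/(1+1.9172) = 0.657.

P(H | E) ≈ 0.657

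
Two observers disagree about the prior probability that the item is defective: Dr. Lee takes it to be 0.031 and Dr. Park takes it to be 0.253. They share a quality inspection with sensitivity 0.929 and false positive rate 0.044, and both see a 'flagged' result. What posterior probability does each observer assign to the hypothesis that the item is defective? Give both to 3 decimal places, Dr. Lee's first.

Dr. Lee: 0.403; Dr. Park: 0.877

The likelihood ratio for a 'flagged' result is 0.929/0.044 = 21.114.
Dr. Lee: prior odds 0.031/0.969 = 0.031992; posterior odds 0.67546; posterior probability 0.403.
Dr. Park: prior odds 0.253/0.747 = 0.33869; posterior odds 7.1509; posterior probability 0.877.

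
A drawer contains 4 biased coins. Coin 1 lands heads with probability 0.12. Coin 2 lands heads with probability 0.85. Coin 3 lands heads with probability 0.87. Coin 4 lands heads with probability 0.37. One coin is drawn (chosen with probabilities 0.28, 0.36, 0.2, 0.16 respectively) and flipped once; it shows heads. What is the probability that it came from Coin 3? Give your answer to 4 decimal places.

Posterior probability ≈ 0.3038

Tabulate prior·likelihood by source: [1] prior 0.28, lik 0.12, product 0.03360; [2] prior 0.36, lik 0.85, product 0.3060; [3] prior 0.2, lik 0.87, product 0.1740; [4] prior 0.16, lik 0.37, product 0.05920.
Normalizing constant = 0.57280; the posterior for Coin 3 is its product over the sum, 0.1740/0.57280 = 0.3038.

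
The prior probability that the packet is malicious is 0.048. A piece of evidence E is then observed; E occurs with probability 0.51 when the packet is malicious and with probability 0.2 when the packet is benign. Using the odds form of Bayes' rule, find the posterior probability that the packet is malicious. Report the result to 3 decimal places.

Prior odds = 0.048/(1−0.048) = 0.050420. In log-odds, ln(0.050420) = -2.9874.
Add log likelihood ratio: ln(2.5500) = 0.93609.
Posterior log-odds = -2.0513, so posterior odds = exp(-2.0513) = 0.12857. Converting, P(H|E) = 0.12857/1.1286 = 0.114.

Posterior probability ≈ 0.114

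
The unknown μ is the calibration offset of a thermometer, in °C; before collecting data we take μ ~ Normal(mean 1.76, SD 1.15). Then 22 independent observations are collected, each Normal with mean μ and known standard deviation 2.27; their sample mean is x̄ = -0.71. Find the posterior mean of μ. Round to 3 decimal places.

Posterior mean ≈ -0.338

With known σ, the Normal prior is conjugate. Weight on the data is w = (n/σ²)/(n/σ² + 1/τ₀²) = 4.26944/(4.26944+0.756144) = 0.84954.
Posterior mean = w·x̄ + (1−w)·μ₀ = 0.84954·-0.71 + 0.15046·1.76 = -0.338.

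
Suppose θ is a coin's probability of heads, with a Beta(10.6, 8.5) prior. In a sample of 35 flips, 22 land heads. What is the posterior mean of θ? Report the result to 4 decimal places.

Posterior mean ≈ 0.6026

Observing 22 successes and 13 failures updates Beta(10.6, 8.5) by adding the success and failure counts to the two shape parameters: α = 10.6+22 = 32.6, β = 8.5+13 = 21.5.
Posterior mean = α/(α+β) = 32.6/54.1 = 0.6026.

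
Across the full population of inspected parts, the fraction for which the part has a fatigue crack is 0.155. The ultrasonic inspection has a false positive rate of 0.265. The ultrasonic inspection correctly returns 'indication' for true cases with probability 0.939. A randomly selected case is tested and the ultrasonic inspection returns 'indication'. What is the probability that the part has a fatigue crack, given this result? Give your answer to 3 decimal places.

Let H be the event that the part has a fatigue crack. P(H) = 0.155, so P(¬H) = 0.845. With E the 'indication' result, P(E|H) = 0.939 and P(E|¬H) = 0.265.
P(E) = 0.939·0.155 + 0.265·0.845 = 0.14554 + 0.22393 = 0.36947.
By Bayes' theorem, P(H|E) = 0.14554 / 0.36947 = 0.394.

P(H | E) ≈ 0.394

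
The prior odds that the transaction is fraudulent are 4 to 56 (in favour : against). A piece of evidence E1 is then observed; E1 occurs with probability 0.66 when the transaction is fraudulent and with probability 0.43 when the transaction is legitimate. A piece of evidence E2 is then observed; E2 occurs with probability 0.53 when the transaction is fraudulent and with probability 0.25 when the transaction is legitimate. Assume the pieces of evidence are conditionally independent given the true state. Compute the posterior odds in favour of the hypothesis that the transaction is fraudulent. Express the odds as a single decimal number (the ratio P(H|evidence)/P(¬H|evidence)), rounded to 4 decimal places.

Posterior odds ≈ 0.2324

Prior odds = 4/56 = 0.071429.
Likelihood ratio for E1 = 0.66/0.43 = 1.5349.
Likelihood ratio for E2 = 0.53/0.25 = 2.1200.
Posterior odds = prior odds × LR₁ × LR₂ = 0.23243.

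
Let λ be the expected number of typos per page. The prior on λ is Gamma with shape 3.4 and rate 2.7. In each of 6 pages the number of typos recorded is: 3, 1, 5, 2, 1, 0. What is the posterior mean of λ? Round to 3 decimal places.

Posterior mean ≈ 1.770

The Poisson likelihood adds the total count to the shape and the number of exposure periods to the rate. Here ∑xᵢ = 12 and n = 6, so shape 3.4→15.4 and rate 2.7→8.7.
E[λ | data] = 15.4/8.7 = 1.770.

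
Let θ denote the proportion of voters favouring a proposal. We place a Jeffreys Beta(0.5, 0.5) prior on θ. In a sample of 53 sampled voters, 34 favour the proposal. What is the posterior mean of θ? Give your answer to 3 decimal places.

Posterior mean ≈ 0.639

Observing 34 successes and 19 failures updates Beta(0.5, 0.5) by adding the success and failure counts to the two shape parameters: α = 0.5+34 = 34.5, β = 0.5+19 = 19.5.
E[θ | data] = 34.5/(34.5+19.5) = 0.639.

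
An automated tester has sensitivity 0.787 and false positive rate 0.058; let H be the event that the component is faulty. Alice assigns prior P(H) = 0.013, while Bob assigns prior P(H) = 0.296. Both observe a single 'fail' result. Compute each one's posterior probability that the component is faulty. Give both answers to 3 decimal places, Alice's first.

Alice: 0.152; Bob: 0.851

P('+'|H) = 0.787, P('+'|¬H) = 0.058.
Alice: numerator 0.787·0.013 = 0.010231; evidence = 0.010231+0.058·0.987 = 0.067477; posterior = 0.152.
Bob: numerator 0.787·0.296 = 0.23295; evidence = 0.23295+0.058·0.704 = 0.27378; posterior = 0.851.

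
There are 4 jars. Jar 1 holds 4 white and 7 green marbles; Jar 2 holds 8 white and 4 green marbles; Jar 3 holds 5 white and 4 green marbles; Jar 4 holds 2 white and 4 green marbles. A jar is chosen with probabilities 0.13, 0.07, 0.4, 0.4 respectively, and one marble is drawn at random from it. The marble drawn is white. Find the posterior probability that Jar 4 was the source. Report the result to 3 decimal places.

Posterior probability ≈ 0.297

Tabulate prior·likelihood by source: [1] prior 0.13, lik 0.3636, product 0.04727; [2] prior 0.07, lik 0.6667, product 0.04667; [3] prior 0.4, lik 0.5556, product 0.2222; [4] prior 0.4, lik 0.3333, product 0.1333.
Normalizing constant = 0.44949; the posterior for Jar 4 is its product over the sum, 0.1333/0.44949 = 0.297.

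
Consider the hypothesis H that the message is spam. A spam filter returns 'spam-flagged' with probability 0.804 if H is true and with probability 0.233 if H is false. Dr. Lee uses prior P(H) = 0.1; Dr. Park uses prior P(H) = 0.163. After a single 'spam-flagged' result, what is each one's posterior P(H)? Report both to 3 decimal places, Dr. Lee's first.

Dr. Lee: 0.277; Dr. Park: 0.402

The likelihood ratio for a 'spam-flagged' result is 0.804/0.233 = 3.4506.
Dr. Lee: prior odds 0.1/0.9 = 0.11111; posterior odds 0.38340; posterior probability 0.277.
Dr. Park: prior odds 0.163/0.837 = 0.19474; posterior odds 0.67199; posterior probability 0.402.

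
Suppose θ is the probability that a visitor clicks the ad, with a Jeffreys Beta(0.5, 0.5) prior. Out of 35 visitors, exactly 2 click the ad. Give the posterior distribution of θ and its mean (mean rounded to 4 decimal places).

Observing 2 successes and 33 failures updates Beta(0.5, 0.5) by adding the success and failure counts to the two shape parameters: α = 0.5+2 = 2.5, β = 0.5+33 = 33.5.
E[θ | data] = 2.5/(2.5+33.5) = 0.0694.

Posterior: Beta(2.5, 33.5); mean ≈ 0.0694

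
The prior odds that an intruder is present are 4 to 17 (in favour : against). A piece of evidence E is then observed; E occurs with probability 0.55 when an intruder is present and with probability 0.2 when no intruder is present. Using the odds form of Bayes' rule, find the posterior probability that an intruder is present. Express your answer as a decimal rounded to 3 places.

Posterior probability ≈ 0.393

Prior odds = 4/17 = 0.23529.
Likelihood ratio for E = 0.55/0.2 = 2.7500.
Posterior odds = prior odds × LR = 0.64706.
Posterior probability = odds/(1+odds) = 0.64706/1.6471 = 0.393.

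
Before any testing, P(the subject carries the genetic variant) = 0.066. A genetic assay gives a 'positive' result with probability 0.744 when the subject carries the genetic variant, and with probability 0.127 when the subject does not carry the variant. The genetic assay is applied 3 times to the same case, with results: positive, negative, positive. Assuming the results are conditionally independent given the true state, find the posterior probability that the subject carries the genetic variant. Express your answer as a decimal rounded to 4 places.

With H the event that the subject carries the genetic variant, the joint likelihood of the observed sequence is P(data|H) = 0.744·0.256·0.744 = 0.14171 and P(data|¬H) = 0.127·0.873·0.127 = 0.014081.
Bayes: P(H|data) = 0.066·0.14171 / (0.066·0.14171 + 0.934·0.014081) = 0.0093525/0.022504 = 0.4156.

Posterior P(H) ≈ 0.4156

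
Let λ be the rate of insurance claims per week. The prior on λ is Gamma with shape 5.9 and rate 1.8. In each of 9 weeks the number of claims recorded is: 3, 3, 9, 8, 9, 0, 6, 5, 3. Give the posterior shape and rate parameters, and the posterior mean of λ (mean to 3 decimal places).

The Poisson likelihood adds the total count to the shape and the number of exposure periods to the rate. Here ∑xᵢ = 46 and n = 9, so shape 5.9→51.9 and rate 1.8→10.8.
Posterior mean = shape/rate = 51.9/10.8 = 4.806.

Posterior: Gamma(shape=51.9, rate=10.8); mean ≈ 4.806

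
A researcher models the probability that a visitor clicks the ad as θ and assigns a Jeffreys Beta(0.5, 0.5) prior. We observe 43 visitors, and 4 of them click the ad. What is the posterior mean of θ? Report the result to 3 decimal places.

Posterior mean ≈ 0.102

The binomial likelihood is conjugate to the Beta prior: with 4 successes and 39 failures, the posterior is Beta(0.5+4, 0.5+39) = Beta(4.5, 39.5).
Posterior mean = α/(α+β) = 4.5/44 = 0.102.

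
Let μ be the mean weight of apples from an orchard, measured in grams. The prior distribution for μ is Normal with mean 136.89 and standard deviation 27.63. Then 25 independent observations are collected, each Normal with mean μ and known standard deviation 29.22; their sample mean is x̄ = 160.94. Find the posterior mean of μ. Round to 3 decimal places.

Posterior mean ≈ 159.910

Prior precision 1/τ₀² = 1/27.63² = 0.00130990; data precision n/σ² = 25/29.22² = 0.0292806.
Posterior precision = 0.00130990 + 0.0292806 = 0.0305905.
Posterior mean = (0.00130990·136.89 + 0.0292806·160.94) / 0.0305905 = 159.910.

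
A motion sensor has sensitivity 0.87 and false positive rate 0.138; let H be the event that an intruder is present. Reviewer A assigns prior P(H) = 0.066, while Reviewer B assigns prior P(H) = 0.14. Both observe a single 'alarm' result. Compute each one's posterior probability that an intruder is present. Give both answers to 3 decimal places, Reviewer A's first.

P('+'|H) = 0.87, P('+'|¬H) = 0.138.
Reviewer A: numerator 0.87·0.066 = 0.057420; evidence = 0.057420+0.138·0.934 = 0.18631; posterior = 0.308.
Reviewer B: numerator 0.87·0.14 = 0.12180; evidence = 0.12180+0.138·0.86 = 0.24048; posterior = 0.506.

Reviewer A: 0.308; Reviewer B: 0.506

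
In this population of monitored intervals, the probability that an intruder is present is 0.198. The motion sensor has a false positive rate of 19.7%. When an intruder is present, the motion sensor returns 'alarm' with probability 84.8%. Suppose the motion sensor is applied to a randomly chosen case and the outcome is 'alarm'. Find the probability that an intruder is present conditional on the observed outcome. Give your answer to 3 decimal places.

P(H | E) ≈ 0.515

Let H be the event that an intruder is present. P(H) = 0.198, so P(¬H) = 0.802. With E the 'alarm' result, P(E|H) = 0.848 and P(E|¬H) = 0.197.
P(E) = 0.848·0.198 + 0.197·0.802 = 0.16790 + 0.15799 = 0.32590.
By Bayes' theorem, P(H|E) = 0.16790 / 0.32590 = 0.515.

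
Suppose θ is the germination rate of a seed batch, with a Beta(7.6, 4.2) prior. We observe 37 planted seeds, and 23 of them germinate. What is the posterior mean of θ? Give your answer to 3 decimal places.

Posterior mean ≈ 0.627

Observing 23 successes and 14 failures updates Beta(7.6, 4.2) by adding the success and failure counts to the two shape parameters: α = 7.6+23 = 30.6, β = 4.2+14 = 18.2.
E[θ | data] = 30.6/(30.6+18.2) = 0.627.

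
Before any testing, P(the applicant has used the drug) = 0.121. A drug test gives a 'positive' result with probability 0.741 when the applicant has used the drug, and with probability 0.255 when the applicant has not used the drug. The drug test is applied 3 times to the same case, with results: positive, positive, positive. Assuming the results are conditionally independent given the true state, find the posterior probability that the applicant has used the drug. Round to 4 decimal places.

With H the event that the applicant has used the drug, the joint likelihood of the observed sequence is P(data|H) = 0.741·0.741·0.741 = 0.40687 and P(data|¬H) = 0.255·0.255·0.255 = 0.016581.
Bayes: P(H|data) = 0.121·0.40687 / (0.121·0.40687 + 0.879·0.016581) = 0.049231/0.063806 = 0.7716.

Posterior P(H) ≈ 0.7716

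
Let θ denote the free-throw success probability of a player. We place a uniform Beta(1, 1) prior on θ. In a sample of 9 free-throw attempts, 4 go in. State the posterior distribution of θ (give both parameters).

The binomial likelihood is conjugate to the Beta prior: with 4 successes and 5 failures, the posterior is Beta(1+4, 1+5) = Beta(5, 6).

Posterior: Beta(5, 6)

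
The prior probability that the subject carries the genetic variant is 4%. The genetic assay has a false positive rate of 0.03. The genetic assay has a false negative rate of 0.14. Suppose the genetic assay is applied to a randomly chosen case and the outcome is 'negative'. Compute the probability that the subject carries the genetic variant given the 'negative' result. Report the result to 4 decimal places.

Write H for 'the subject carries the genetic variant'. Prior odds H:¬H = 0.04/0.96 = 0.041667. For the 'negative' outcome, the likelihood ratio is 0.14/0.97 = 0.14433.
Posterior odds = 0.041667 × 0.14433 = 0.0060137, so P(H|E) = 0.0060137/(1+0.0060137) = 0.0060.

P(H | E) ≈ 0.0060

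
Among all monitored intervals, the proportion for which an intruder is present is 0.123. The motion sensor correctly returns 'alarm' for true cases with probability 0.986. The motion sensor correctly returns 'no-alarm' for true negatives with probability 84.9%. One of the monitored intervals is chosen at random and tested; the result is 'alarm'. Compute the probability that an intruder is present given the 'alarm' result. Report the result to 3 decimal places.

P(H | E) ≈ 0.478

Let H be the event that an intruder is present. P(H) = 0.123, so P(¬H) = 0.877. With E the 'alarm' result, P(E|H) = 0.986 and P(E|¬H) = 0.151.
P(E) = 0.986·0.123 + 0.151·0.877 = 0.12128 + 0.13243 = 0.25370.
By Bayes' theorem, P(H|E) = 0.12128 / 0.25370 = 0.478.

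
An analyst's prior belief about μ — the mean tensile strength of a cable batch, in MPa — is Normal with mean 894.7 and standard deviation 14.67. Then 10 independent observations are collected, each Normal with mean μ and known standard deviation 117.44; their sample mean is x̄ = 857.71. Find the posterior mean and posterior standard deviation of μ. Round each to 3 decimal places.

With known σ, the Normal prior is conjugate. Weight on the data is w = (n/σ²)/(n/σ² + 1/τ₀²) = 0.00072505/(0.00072505+0.00464665) = 0.13498.
Posterior mean = w·x̄ + (1−w)·μ₀ = 0.13498·857.71 + 0.86502·894.7 = 889.707. Posterior variance = 1/(0.00072505+0.00464665) = 186.161, so SD = 13.644.

Posterior mean ≈ 889.707; posterior SD ≈ 13.644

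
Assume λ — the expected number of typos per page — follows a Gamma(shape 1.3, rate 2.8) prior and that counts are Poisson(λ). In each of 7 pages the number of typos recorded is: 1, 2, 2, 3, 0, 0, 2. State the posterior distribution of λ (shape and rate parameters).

Total count ∑xᵢ = 10 over n = 7 pages.
Gamma is conjugate to the Poisson likelihood: posterior is Gamma(shape = 1.3+10 = 11.3, rate = 2.8+7 = 9.8).

Posterior: Gamma(shape=11.3, rate=9.8)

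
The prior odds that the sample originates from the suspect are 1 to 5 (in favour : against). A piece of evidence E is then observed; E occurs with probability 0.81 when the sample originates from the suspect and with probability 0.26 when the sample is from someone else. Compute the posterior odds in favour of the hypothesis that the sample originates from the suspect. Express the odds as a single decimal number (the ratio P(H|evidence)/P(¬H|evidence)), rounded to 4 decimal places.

Posterior odds ≈ 0.6231

Prior odds = 1/5 = 0.20000.
Likelihood ratio for E = 0.81/0.26 = 3.1154.
Posterior odds = prior odds × LR = 0.62308.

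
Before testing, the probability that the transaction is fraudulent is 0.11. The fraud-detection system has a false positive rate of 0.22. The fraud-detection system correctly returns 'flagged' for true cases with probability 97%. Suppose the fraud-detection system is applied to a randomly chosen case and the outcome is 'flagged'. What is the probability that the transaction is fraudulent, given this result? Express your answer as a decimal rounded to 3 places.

Let H be the event that the transaction is fraudulent. P(H) = 0.11, so P(¬H) = 0.89. With E the 'flagged' result, P(E|H) = 0.97 and P(E|¬H) = 0.22.
P(E) = 0.97·0.11 + 0.22·0.89 = 0.10670 + 0.19580 = 0.30250.
By Bayes' theorem, P(H|E) = 0.10670 / 0.30250 = 0.353.

P(H | E) ≈ 0.353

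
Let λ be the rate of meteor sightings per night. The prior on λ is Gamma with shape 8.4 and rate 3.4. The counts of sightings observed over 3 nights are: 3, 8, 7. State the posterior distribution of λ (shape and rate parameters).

Posterior: Gamma(shape=26.4, rate=6.4)

Total count ∑xᵢ = 18 over n = 3 nights.
Gamma is conjugate to the Poisson likelihood: posterior is Gamma(shape = 8.4+18 = 26.4, rate = 3.4+3 = 6.4).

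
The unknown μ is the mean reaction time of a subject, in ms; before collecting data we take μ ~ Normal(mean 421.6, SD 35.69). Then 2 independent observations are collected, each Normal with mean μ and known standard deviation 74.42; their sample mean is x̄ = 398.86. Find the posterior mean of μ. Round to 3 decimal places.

Posterior mean ≈ 414.436

Prior precision 1/τ₀² = 1/35.69² = 0.00078507; data precision n/σ² = 2/74.42² = 0.00036112.
Posterior precision = 0.00078507 + 0.00036112 = 0.00114619.
Posterior mean = (0.00078507·421.6 + 0.00036112·398.86) / 0.00114619 = 414.436.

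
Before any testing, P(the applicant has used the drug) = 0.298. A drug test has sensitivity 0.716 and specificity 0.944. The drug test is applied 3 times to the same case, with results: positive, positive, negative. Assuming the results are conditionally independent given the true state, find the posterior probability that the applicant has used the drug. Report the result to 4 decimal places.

Posterior P(H) ≈ 0.9543

With H the event that the applicant has used the drug, the joint likelihood of the observed sequence is P(data|H) = 0.716·0.716·0.284 = 0.14559 and P(data|¬H) = 0.056·0.056·0.944 = 0.0029604.
Bayes: P(H|data) = 0.298·0.14559 / (0.298·0.14559 + 0.702·0.0029604) = 0.043387/0.045465 = 0.9543.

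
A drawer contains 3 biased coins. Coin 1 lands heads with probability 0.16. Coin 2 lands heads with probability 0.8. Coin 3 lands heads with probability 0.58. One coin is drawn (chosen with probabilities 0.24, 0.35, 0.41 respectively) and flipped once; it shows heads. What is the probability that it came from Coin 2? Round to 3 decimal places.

P(heads|C1) = 0.16; P(heads|C2) = 0.8; P(heads|C3) = 0.58.
Prior × likelihood for each source: 0.24·0.16=0.03840, 0.35·0.8=0.2800, 0.41·0.58=0.2378. Summing gives P(heads) = 0.55620.
P(Coin 2 | heads) = 0.2800 / 0.55620 = 0.503.

Posterior probability ≈ 0.503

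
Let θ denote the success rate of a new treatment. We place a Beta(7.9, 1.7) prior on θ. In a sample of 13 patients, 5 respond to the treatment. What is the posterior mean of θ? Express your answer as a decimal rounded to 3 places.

Observing 5 successes and 8 failures updates Beta(7.9, 1.7) by adding the success and failure counts to the two shape parameters: α = 7.9+5 = 12.9, β = 1.7+8 = 9.7.
Posterior mean = α/(α+β) = 12.9/22.6 = 0.571.

Posterior mean ≈ 0.571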